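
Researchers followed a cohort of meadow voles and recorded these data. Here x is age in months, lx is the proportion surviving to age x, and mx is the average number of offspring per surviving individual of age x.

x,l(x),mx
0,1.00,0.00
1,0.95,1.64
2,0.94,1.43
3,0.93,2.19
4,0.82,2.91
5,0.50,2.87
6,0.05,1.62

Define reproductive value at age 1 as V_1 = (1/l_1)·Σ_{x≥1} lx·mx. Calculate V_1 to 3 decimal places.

9.306

lx·mx for x ≥ 1: 1.558, 1.3442, 2.0367, 2.3862, 1.435, 0.081 → sum = 8.8411
V_1 = 8.8411 / l_1 = 8.8411 / 0.95 = 9.306421… → 9.306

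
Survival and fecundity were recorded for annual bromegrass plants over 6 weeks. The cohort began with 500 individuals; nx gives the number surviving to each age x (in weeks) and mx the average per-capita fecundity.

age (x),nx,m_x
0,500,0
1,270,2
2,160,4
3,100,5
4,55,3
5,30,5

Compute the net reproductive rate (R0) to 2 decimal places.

3.99

lx = nx/n0 = nx/500: 1, 0.54, 0.32, 0.2, 0.11, 0.06
lx·mx by age: 0, 1.08, 1.28, 1, 0.33, 0.3
R0 = Σ lx·mx = 3.99 → 3.99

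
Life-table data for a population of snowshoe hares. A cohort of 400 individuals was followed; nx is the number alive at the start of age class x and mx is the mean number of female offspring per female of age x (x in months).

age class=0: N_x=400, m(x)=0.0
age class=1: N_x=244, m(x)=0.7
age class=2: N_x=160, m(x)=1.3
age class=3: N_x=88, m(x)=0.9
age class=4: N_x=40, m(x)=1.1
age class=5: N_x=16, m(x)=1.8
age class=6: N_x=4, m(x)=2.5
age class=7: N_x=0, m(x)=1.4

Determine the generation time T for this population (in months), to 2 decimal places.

2.23

lx = nx/n0 = nx/400: 1, 0.61, 0.4, 0.22, 0.1, 0.04, 0.01, 0
lx·mx: 0, 0.427, 0.52, 0.198, 0.11, 0.072, 0.025, 0 → R0 = 1.352
x·lx·mx: 0, 0.427, 1.04, 0.594, 0.44, 0.36, 0.15, 0 → Σ = 3.011
T = 3.011 / 1.352 = 2.227071… → 2.23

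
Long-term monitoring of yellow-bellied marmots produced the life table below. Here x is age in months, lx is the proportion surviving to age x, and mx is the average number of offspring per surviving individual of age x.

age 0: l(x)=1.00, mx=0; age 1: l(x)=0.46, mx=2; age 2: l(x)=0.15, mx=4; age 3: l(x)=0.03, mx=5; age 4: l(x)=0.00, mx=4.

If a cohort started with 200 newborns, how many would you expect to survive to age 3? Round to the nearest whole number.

6

Expected survivors = N0 · l_3 = 200 × 0.03 = 6 → 6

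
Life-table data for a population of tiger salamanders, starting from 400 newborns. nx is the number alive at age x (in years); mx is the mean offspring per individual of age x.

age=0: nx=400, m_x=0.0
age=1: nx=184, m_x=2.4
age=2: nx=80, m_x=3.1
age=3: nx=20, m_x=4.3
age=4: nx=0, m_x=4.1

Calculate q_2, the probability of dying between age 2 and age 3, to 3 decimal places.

0.750

lx = nx/n0 = nx/400: 1, 0.46, 0.2, 0.05, 0
q_2 = (l_2 − l_3) / l_2 = (0.2 − 0.05) / 0.2
     = 0.15 / 0.2 = 0.75 → 0.750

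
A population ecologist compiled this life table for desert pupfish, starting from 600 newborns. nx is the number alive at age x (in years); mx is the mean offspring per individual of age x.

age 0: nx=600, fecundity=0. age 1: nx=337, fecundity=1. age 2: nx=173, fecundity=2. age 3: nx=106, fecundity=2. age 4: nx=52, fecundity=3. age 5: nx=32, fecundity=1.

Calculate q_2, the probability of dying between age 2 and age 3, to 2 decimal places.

lx = nx/n0 = nx/600: 1, 0.56167…, 0.28833…, 0.17667…, 0.08667…, 0.05333…
q_2 = (l_2 − l_3) / l_2 = (0.288333… − 0.176667…) / 0.288333…
     = 0.111667… / 0.288333… = 0.387283… → 0.39

0.39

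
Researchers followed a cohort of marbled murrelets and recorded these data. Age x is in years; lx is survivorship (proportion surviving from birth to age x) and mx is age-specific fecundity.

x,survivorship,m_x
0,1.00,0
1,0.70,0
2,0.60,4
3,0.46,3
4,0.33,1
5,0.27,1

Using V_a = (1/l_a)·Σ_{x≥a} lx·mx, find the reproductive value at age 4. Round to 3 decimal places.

lx·mx for x ≥ 4: 0.33, 0.27 → sum = 0.6
V_4 = 0.6 / l_4 = 0.6 / 0.33 = 1.818182… → 1.818

1.818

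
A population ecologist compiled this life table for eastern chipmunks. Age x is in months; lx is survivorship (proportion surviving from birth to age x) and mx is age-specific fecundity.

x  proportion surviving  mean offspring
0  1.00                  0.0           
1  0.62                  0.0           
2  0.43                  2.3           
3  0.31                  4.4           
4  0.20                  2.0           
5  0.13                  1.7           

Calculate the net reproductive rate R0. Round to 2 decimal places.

2.97

lx·mx by age: 0, 0, 0.989, 1.364, 0.4, 0.221
R0 = Σ lx·mx = 2.974 → 2.97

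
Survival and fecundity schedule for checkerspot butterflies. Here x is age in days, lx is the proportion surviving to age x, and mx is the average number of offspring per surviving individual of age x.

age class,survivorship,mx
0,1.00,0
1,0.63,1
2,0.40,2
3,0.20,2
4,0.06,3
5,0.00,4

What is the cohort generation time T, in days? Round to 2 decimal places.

2.06

lx·mx: 0, 0.63, 0.8, 0.4, 0.18, 0 → R0 = 2.01
x·lx·mx: 0, 0.63, 1.6, 1.2, 0.72, 0 → Σ = 4.15
T = 4.15 / 2.01 = 2.064677… → 2.06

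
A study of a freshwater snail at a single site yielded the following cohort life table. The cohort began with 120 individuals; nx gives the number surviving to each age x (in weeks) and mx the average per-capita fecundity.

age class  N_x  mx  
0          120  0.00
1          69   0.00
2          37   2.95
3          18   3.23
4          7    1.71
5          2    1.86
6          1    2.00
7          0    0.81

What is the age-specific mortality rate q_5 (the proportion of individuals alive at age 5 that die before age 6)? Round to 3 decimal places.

lx = nx/n0 = nx/120: 1, 0.575, 0.30833…, 0.15, 0.05833…, 0.01667…, 0.00833…, 0
q_5 = (l_5 − l_6) / l_5 = (0.016667… − 0.008333…) / 0.016667…
     = 0.008333… / 0.016667… = 0.5… → 0.500

0.500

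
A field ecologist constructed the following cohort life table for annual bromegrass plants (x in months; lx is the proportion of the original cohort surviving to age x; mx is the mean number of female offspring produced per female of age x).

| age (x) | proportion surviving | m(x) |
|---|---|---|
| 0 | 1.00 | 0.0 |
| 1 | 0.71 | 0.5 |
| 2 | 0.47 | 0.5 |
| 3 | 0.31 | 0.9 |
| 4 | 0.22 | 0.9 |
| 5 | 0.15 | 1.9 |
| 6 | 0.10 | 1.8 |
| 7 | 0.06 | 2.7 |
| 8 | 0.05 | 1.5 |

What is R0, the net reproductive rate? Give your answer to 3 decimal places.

1.769

lx·mx by age: 0, 0.355, 0.235, 0.279, 0.198, 0.285, 0.18, 0.162, 0.075
R0 = Σ lx·mx = 1.769 → 1.769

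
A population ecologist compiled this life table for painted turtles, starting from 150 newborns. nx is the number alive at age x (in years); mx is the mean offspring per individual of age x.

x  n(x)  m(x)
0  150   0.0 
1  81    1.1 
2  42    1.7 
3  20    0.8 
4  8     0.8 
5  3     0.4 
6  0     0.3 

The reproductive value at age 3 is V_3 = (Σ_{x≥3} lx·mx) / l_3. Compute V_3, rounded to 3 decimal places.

lx = nx/n0 = nx/150: 1, 0.54, 0.28, 0.13333…, 0.05333…, 0.02, 0
lx·mx for x ≥ 3: 0.106667…, 0.042667…, 0.008, 0 → sum = 0.157333…
V_3 = 0.157333… / l_3 = 0.157333… / 0.133333… = 1.18… → 1.180

1.180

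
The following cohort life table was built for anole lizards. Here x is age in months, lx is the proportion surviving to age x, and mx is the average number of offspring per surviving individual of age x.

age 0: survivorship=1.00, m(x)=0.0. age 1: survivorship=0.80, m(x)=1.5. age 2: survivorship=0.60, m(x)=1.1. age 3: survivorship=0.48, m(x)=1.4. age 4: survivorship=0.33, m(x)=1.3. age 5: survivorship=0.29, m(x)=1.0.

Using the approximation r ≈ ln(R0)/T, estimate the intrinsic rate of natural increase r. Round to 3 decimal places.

R0 = Σ lx·mx = 0 + 1.2 + 0.66 + 0.672 + 0.429 + 0.29 = 3.251
Σ x·lx·mx = 7.702; T = 7.702/3.251 = 2.36912…
r ≈ ln(R0)/T = ln(3.251)/2.36912… = 0.49764… → 0.498

0.498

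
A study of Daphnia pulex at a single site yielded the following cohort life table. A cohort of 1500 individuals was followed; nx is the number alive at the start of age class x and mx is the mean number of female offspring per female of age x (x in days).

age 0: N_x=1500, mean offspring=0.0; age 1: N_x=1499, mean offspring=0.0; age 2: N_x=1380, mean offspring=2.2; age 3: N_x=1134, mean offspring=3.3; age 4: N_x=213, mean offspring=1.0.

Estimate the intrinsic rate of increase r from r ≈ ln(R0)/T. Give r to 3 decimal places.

lx = nx/n0 = nx/1500: 1, 0.99933…, 0.92, 0.756, 0.142
R0 = Σ lx·mx = 0 + 0 + 2.024 + 2.4948 + 0.142 = 4.6608…
Σ x·lx·mx = 12.1004…; T = 12.1004…/4.6608… = 2.59621…
r ≈ ln(R0)/T = ln(4.6608…)/2.59621… = 0.59286… → 0.593

0.593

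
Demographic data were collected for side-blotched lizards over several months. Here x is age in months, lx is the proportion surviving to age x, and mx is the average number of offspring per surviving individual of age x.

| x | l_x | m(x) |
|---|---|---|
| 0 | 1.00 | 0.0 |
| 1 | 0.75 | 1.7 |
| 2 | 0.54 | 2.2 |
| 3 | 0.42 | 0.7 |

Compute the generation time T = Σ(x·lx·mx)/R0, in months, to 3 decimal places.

lx·mx: 0, 1.275, 1.188, 0.294 → R0 = 2.757
x·lx·mx: 0, 1.275, 2.376, 0.882 → Σ = 4.533
T = 4.533 / 2.757 = 1.644178… → 1.644

1.644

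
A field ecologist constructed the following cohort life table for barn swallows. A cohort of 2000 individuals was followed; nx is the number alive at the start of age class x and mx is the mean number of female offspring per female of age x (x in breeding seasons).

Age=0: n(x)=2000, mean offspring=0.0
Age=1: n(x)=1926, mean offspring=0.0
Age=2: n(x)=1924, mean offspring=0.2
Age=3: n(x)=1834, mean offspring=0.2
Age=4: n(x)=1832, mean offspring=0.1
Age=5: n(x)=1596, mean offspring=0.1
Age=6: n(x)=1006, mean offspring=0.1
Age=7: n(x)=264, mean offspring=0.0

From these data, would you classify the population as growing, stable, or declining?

declining

lx = nx/n0 = nx/2000: 1, 0.963, 0.962, 0.917, 0.916, 0.798, 0.503, 0.132
R0 = Σ lx·mx = 0 + 0 + 0.1924 + 0.1834 + 0.0916 + 0.0798 + 0.0503 + 0 = 0.5975
R0 < 1, so the population is declining.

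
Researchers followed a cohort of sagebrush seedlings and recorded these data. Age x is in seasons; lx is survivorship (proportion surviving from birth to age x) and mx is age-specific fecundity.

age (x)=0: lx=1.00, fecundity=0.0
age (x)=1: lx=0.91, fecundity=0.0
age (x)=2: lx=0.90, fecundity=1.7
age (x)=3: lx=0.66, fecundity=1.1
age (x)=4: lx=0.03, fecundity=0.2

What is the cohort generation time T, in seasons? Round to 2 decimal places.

lx·mx: 0, 0, 1.53, 0.726, 0.006 → R0 = 2.262
x·lx·mx: 0, 0, 3.06, 2.178, 0.024 → Σ = 5.262
T = 5.262 / 2.262 = 2.32626… → 2.33

2.33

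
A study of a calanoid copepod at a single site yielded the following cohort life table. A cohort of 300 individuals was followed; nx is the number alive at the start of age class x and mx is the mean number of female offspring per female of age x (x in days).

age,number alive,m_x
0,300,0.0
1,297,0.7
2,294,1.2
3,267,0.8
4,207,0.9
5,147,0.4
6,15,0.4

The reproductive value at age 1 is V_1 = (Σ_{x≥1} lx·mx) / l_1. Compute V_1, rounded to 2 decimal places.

3.45

lx = nx/n0 = nx/300: 1, 0.99, 0.98, 0.89, 0.69, 0.49, 0.05
lx·mx for x ≥ 1: 0.693, 1.176, 0.712, 0.621, 0.196, 0.02 → sum = 3.418
V_1 = 3.418 / l_1 = 3.418 / 0.99 = 3.452525… → 3.45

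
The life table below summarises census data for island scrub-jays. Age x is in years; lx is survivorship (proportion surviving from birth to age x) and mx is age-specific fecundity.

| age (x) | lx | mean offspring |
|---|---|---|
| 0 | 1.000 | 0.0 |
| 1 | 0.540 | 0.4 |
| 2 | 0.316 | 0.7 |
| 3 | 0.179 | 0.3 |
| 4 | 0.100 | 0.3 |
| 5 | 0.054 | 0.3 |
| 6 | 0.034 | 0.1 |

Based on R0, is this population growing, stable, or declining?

declining

R0 = Σ lx·mx = 0 + 0.216 + 0.2212 + 0.0537 + 0.03 + 0.0162 + 0.0034 = 0.5405
R0 < 1, so the population is declining.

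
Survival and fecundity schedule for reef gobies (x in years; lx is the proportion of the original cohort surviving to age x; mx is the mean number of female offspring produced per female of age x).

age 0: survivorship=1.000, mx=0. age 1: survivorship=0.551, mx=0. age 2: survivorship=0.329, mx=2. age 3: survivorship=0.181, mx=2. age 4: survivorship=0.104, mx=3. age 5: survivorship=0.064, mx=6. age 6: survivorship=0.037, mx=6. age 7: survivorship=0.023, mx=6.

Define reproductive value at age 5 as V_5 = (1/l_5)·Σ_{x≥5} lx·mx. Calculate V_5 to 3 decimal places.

11.625

lx·mx for x ≥ 5: 0.384, 0.222, 0.138 → sum = 0.744
V_5 = 0.744 / l_5 = 0.744 / 0.064 = 11.625 → 11.625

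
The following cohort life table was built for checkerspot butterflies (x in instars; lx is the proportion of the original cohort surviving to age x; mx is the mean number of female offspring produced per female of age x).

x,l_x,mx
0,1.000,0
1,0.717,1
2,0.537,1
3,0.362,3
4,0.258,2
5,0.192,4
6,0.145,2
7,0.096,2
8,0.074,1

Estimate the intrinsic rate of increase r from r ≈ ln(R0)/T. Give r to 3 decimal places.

R0 = Σ lx·mx = 0 + 0.717 + 0.537 + 1.086 + 0.516 + 0.768 + 0.29 + 0.192 + 0.074 = 4.18
Σ x·lx·mx = 14.629; T = 14.629/4.18 = 3.49976…
r ≈ ln(R0)/T = ln(4.18)/3.49976… = 0.40869… → 0.409

0.409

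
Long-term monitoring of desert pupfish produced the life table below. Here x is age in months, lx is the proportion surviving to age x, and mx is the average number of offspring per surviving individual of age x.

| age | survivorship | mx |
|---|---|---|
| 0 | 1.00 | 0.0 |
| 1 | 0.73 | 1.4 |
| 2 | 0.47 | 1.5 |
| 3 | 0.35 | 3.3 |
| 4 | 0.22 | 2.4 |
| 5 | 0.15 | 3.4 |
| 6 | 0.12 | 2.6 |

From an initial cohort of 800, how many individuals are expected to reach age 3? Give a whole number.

280

Expected survivors = N0 · l_3 = 800 × 0.35 = 280 → 280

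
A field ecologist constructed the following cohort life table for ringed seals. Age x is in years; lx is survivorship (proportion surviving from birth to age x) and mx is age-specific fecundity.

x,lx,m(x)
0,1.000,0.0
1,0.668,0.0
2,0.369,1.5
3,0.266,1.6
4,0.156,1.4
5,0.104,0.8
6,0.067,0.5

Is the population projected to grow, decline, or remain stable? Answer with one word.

growing

R0 = Σ lx·mx = 0 + 0 + 0.5535 + 0.4256 + 0.2184 + 0.0832 + 0.0335 = 1.3142
R0 > 1, so the population is growing.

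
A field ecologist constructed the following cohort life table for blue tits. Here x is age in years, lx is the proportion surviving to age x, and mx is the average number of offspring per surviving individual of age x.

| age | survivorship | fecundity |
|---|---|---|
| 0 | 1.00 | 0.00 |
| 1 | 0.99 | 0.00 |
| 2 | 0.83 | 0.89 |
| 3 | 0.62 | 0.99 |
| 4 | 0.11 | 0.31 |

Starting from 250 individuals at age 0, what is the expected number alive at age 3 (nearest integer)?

155

Expected survivors = N0 · l_3 = 250 × 0.62 = 155 → 155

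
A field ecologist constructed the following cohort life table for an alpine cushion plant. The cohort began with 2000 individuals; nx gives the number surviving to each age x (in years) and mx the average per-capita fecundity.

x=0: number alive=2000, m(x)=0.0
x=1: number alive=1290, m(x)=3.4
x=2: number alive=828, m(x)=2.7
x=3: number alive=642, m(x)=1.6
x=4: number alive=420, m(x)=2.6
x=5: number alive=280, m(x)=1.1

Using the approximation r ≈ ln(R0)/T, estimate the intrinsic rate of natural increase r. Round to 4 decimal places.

lx = nx/n0 = nx/2000: 1, 0.645, 0.414, 0.321, 0.21, 0.14
R0 = Σ lx·mx = 0 + 2.193 + 1.1178 + 0.5136 + 0.546 + 0.154 = 4.5244
Σ x·lx·mx = 8.9234; T = 8.9234/4.5244 = 1.97228…
r ≈ ln(R0)/T = ln(4.5244)/1.97228… = 0.765349… → 0.7653

0.7653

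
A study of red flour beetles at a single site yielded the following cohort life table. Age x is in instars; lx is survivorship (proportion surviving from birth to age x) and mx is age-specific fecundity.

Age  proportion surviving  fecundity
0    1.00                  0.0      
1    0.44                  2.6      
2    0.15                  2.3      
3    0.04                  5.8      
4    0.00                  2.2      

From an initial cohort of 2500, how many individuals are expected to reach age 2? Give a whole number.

Expected survivors = N0 · l_2 = 2500 × 0.15 = 375 → 375

375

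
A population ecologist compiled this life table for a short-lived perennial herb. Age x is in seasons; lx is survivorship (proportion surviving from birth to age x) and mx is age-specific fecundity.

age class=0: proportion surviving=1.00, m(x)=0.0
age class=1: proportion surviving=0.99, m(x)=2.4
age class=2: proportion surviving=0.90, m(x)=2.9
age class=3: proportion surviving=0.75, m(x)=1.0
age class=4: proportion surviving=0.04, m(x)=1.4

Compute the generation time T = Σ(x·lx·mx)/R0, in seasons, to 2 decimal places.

lx·mx: 0, 2.376, 2.61, 0.75, 0.056 → R0 = 5.792
x·lx·mx: 0, 2.376, 5.22, 2.25, 0.224 → Σ = 10.07
T = 10.07 / 5.792 = 1.738605… → 1.74

1.74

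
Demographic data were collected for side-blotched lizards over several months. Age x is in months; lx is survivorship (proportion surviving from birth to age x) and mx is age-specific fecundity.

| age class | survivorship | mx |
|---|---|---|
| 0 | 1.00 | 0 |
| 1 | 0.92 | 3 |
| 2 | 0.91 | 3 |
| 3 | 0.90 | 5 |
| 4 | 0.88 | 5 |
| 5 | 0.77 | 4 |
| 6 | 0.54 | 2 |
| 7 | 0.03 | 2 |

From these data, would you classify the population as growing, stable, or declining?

growing

R0 = Σ lx·mx = 0 + 2.76 + 2.73 + 4.5 + 4.4 + 3.08 + 1.08 + 0.06 = 18.61
R0 > 1, so the population is growing.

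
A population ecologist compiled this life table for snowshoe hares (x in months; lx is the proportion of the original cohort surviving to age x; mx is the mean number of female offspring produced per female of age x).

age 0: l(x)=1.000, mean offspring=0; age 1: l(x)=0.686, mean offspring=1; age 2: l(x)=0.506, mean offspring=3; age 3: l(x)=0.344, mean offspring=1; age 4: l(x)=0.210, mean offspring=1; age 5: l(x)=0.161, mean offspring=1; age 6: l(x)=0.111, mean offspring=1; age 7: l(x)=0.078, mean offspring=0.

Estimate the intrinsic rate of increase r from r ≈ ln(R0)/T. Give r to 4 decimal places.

R0 = Σ lx·mx = 0 + 0.686 + 1.518 + 0.344 + 0.21 + 0.161 + 0.111 + 0 = 3.03
Σ x·lx·mx = 7.065; T = 7.065/3.03 = 2.33168…
r ≈ ln(R0)/T = ln(3.03)/2.33168… = 0.475434… → 0.4754

0.4754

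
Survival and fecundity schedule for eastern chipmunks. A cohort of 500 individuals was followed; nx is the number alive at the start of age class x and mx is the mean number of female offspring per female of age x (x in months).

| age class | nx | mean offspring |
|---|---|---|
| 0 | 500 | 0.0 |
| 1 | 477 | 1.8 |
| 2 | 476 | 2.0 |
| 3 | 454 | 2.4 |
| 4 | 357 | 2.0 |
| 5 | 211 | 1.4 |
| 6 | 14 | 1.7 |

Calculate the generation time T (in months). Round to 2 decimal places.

lx = nx/n0 = nx/500: 1, 0.954, 0.952, 0.908, 0.714, 0.422, 0.028
lx·mx: 0, 1.7172, 1.904, 2.1792, 1.428, 0.5908, 0.0476 → R0 = 7.8668
x·lx·mx: 0, 1.7172, 3.808, 6.5376, 5.712, 2.954, 0.2856 → Σ = 21.0144
T = 21.0144 / 7.8668 = 2.671277… → 2.67

2.67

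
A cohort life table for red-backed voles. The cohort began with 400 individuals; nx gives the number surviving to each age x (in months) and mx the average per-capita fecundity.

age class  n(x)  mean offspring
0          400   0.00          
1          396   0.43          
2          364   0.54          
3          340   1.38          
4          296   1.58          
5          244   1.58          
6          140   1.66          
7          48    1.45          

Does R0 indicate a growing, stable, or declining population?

growing

lx = nx/n0 = nx/400: 1, 0.99, 0.91, 0.85, 0.74, 0.61, 0.35, 0.12
R0 = Σ lx·mx = 0 + 0.4257 + 0.4914 + 1.173 + 1.1692 + 0.9638 + 0.581 + 0.174 = 4.9781
R0 > 1, so the population is growing.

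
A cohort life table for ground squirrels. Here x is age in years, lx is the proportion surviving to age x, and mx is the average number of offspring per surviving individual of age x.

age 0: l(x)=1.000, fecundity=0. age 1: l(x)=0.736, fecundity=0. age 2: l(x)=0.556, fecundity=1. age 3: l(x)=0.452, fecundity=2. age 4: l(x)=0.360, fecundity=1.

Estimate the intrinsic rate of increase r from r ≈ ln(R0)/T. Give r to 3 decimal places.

R0 = Σ lx·mx = 0 + 0 + 0.556 + 0.904 + 0.36 = 1.82
Σ x·lx·mx = 5.264; T = 5.264/1.82 = 2.89231…
r ≈ ln(R0)/T = ln(1.82)/2.89231… = 0.20704… → 0.207

0.207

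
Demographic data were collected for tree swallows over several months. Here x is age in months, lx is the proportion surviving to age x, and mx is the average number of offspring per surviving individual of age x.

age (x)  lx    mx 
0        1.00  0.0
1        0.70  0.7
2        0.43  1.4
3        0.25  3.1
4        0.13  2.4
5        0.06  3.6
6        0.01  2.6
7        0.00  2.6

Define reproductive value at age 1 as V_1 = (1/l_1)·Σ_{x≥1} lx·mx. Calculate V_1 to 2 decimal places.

lx·mx for x ≥ 1: 0.49, 0.602, 0.775, 0.312, 0.216, 0.026, 0 → sum = 2.421
V_1 = 2.421 / l_1 = 2.421 / 0.7 = 3.458571… → 3.46

3.46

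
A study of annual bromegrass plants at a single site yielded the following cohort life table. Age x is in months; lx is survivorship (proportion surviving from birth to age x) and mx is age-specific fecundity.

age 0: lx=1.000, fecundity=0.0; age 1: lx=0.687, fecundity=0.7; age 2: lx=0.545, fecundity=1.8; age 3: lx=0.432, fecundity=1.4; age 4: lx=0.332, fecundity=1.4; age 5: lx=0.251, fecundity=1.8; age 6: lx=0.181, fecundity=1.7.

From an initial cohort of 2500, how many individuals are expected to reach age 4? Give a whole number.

830

Expected survivors = N0 · l_4 = 2500 × 0.332 = 830 → 830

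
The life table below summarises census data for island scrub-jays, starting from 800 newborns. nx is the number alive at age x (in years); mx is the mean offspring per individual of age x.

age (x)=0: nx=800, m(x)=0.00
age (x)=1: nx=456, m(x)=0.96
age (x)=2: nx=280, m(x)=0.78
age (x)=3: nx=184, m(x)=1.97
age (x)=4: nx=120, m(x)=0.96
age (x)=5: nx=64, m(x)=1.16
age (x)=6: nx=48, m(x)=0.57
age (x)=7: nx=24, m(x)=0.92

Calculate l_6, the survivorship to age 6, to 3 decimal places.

l_6 = n_6/n_0 = 48/800 = 0.06 → 0.060

0.060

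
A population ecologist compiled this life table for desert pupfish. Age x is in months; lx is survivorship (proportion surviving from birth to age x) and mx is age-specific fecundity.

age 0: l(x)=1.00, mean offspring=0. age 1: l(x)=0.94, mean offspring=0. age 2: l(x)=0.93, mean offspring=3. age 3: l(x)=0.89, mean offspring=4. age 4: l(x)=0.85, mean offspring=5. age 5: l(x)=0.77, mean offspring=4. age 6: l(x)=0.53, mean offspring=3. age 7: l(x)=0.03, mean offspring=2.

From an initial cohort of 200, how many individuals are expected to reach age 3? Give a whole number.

178

Expected survivors = N0 · l_3 = 200 × 0.89 = 178 → 178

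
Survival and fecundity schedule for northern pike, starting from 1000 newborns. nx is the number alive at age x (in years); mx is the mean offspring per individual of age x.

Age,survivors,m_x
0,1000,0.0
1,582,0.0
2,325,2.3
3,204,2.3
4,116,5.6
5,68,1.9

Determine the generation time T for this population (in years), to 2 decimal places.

3.08

lx = nx/n0 = nx/1000: 1, 0.582, 0.325, 0.204, 0.116, 0.068
lx·mx: 0, 0, 0.7475, 0.4692, 0.6496, 0.1292 → R0 = 1.9955
x·lx·mx: 0, 0, 1.495, 1.4076, 2.5984, 0.646 → Σ = 6.147
T = 6.147 / 1.9955 = 3.080431… → 3.08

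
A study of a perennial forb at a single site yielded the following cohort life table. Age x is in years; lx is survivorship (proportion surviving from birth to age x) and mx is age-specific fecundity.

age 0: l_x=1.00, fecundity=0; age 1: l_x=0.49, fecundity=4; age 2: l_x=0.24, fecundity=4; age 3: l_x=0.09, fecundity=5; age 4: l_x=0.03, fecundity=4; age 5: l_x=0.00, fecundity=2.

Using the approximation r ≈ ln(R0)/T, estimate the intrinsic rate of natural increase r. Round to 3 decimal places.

R0 = Σ lx·mx = 0 + 1.96 + 0.96 + 0.45 + 0.12 + 0 = 3.49
Σ x·lx·mx = 5.71; T = 5.71/3.49 = 1.6361…
r ≈ ln(R0)/T = ln(3.49)/1.6361… = 0.76395… → 0.764

0.764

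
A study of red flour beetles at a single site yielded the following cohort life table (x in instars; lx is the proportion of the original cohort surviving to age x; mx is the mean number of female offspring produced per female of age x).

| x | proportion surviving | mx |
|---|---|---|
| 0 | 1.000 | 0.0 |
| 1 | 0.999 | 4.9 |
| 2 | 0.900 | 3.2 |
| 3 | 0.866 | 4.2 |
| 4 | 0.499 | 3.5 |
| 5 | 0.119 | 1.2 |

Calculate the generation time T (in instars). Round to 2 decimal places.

2.20

lx·mx: 0, 4.8951, 2.88, 3.6372, 1.7465, 0.1428 → R0 = 13.3016
x·lx·mx: 0, 4.8951, 5.76, 10.9116, 6.986, 0.714 → Σ = 29.2667
T = 29.2667 / 13.3016 = 2.200239… → 2.20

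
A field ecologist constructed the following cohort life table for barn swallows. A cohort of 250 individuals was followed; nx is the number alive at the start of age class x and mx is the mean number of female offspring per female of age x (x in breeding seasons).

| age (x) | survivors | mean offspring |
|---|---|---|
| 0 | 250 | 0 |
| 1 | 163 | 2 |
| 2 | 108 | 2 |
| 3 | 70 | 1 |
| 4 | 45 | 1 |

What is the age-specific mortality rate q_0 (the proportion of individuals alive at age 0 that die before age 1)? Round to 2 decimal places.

lx = nx/n0 = nx/250: 1, 0.652, 0.432, 0.28, 0.18
q_0 = (l_0 − l_1) / l_0 = (1 − 0.652) / 1
     = 0.348 / 1 = 0.348 → 0.35

0.35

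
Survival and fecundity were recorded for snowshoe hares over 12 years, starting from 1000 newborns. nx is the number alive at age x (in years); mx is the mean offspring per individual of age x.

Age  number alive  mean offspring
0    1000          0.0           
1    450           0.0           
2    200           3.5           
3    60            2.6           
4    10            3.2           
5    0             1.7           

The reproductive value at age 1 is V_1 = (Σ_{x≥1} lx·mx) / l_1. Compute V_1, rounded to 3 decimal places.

1.973

lx = nx/n0 = nx/1000: 1, 0.45, 0.2, 0.06, 0.01, 0
lx·mx for x ≥ 1: 0, 0.7, 0.156, 0.032, 0 → sum = 0.888
V_1 = 0.888 / l_1 = 0.888 / 0.45 = 1.973333… → 1.973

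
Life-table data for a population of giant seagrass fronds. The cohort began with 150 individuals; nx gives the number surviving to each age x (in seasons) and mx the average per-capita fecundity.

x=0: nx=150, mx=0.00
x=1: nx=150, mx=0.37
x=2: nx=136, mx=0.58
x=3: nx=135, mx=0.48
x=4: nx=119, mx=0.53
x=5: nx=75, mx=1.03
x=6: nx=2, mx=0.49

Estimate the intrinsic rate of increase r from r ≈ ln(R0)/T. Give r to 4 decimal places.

0.2653

lx = nx/n0 = nx/150: 1, 1, 0.90667…, 0.9, 0.79333…, 0.5, 0.01333…
R0 = Σ lx·mx = 0 + 0.37 + 0.52587… + 0.432 + 0.42047… + 0.515 + 0.00653… = 2.269867…
Σ x·lx·mx = 7.0138…; T = 7.0138…/2.269867… = 3.08996…
r ≈ ln(R0)/T = ln(2.269867…)/3.08996… = 0.265285… → 0.2653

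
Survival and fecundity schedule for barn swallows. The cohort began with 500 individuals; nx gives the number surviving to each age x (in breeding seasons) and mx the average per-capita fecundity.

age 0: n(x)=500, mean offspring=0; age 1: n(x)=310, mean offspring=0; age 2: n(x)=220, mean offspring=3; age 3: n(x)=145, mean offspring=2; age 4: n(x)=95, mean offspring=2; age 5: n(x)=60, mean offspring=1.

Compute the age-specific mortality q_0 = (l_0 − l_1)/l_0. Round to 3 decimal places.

0.380

lx = nx/n0 = nx/500: 1, 0.62, 0.44, 0.29, 0.19, 0.12
q_0 = (l_0 − l_1) / l_0 = (1 − 0.62) / 1
     = 0.38 / 1 = 0.38 → 0.380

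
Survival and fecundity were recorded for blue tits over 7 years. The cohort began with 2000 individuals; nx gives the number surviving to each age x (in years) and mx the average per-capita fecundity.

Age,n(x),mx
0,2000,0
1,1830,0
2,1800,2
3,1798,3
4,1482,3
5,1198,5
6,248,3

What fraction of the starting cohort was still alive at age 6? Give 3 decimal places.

l_6 = n_6/n_0 = 248/2000 = 0.124 → 0.124

0.124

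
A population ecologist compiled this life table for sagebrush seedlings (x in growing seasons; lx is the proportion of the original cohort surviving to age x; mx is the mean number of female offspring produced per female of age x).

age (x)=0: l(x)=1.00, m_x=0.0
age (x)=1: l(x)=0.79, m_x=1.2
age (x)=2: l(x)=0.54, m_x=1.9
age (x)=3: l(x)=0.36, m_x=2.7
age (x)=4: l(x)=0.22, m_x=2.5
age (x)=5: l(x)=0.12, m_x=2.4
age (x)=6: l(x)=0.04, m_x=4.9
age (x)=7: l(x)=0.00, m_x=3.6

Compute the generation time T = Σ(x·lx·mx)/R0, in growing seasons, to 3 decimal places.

2.696

lx·mx: 0, 0.948, 1.026, 0.972, 0.55, 0.288, 0.196, 0 → R0 = 3.98
x·lx·mx: 0, 0.948, 2.052, 2.916, 2.2, 1.44, 1.176, 0 → Σ = 10.732
T = 10.732 / 3.98 = 2.696482… → 2.696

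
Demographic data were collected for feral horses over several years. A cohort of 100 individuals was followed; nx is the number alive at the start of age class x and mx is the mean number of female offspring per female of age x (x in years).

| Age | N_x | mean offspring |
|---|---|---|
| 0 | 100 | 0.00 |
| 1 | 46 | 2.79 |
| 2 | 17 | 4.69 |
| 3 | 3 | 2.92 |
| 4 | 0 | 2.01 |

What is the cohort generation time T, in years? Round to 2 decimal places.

lx = nx/n0 = nx/100: 1, 0.46, 0.17, 0.03, 0
lx·mx: 0, 1.2834, 0.7973, 0.0876, 0 → R0 = 2.1683
x·lx·mx: 0, 1.2834, 1.5946, 0.2628, 0 → Σ = 3.1408
T = 3.1408 / 2.1683 = 1.448508… → 1.45

1.45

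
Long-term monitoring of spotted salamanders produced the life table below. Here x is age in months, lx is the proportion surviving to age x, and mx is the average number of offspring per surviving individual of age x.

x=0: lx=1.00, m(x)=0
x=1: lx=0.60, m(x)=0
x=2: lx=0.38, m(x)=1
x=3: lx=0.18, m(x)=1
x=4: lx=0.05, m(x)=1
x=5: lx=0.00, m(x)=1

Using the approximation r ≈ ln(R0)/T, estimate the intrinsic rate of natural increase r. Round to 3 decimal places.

R0 = Σ lx·mx = 0 + 0 + 0.38 + 0.18 + 0.05 + 0 = 0.61
Σ x·lx·mx = 1.5; T = 1.5/0.61 = 2.45902…
r ≈ ln(R0)/T = ln(0.61)/2.45902… = -0.20101… → -0.201

-0.201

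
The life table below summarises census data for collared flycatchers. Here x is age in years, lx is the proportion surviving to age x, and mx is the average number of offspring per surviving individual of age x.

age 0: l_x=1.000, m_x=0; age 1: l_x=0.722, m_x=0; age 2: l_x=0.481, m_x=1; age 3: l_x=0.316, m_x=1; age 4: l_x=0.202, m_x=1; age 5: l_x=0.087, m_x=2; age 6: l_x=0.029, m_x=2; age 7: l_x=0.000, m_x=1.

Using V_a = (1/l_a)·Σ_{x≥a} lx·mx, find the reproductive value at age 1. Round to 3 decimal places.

lx·mx for x ≥ 1: 0, 0.481, 0.316, 0.202, 0.174, 0.058, 0 → sum = 1.231
V_1 = 1.231 / l_1 = 1.231 / 0.722 = 1.704986… → 1.705

1.705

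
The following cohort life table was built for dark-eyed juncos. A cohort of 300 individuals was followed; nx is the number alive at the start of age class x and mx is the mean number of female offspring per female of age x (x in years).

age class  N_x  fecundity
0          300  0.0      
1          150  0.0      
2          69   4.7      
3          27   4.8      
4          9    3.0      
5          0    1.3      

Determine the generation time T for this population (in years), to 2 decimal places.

lx = nx/n0 = nx/300: 1, 0.5, 0.23, 0.09, 0.03, 0
lx·mx: 0, 0, 1.081, 0.432, 0.09, 0 → R0 = 1.603
x·lx·mx: 0, 0, 2.162, 1.296, 0.36, 0 → Σ = 3.818
T = 3.818 / 1.603 = 2.381784… → 2.38

2.38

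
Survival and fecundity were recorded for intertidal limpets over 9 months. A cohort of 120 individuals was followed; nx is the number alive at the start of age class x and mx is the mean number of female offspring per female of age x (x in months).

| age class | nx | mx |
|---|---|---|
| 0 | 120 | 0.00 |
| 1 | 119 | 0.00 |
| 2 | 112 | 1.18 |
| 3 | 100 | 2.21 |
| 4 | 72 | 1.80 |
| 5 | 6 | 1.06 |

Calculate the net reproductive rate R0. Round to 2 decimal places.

lx = nx/n0 = nx/120: 1, 0.99167…, 0.93333…, 0.83333…, 0.6, 0.05
lx·mx by age: 0, 0, 1.101333…, 1.841667…, 1.08, 0.053
R0 = Σ lx·mx = 4.076… → 4.08

4.08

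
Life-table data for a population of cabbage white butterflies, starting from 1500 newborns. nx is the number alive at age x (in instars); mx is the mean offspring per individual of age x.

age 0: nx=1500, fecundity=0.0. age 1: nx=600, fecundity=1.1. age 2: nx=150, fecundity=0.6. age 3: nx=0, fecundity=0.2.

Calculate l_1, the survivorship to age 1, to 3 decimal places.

l_1 = n_1/n_0 = 600/1500 = 0.4 → 0.400

0.400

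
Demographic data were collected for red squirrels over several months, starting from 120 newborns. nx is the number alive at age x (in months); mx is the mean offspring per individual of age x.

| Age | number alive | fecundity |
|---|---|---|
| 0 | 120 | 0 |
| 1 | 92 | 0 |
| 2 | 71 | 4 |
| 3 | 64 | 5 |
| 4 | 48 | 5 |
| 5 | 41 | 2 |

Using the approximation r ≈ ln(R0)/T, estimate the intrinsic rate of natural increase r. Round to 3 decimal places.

lx = nx/n0 = nx/120: 1, 0.76667…, 0.59167…, 0.53333…, 0.4, 0.34167…
R0 = Σ lx·mx = 0 + 0 + 2.36667… + 2.66667… + 2 + 0.68333… = 7.716667…
Σ x·lx·mx = 24.15…; T = 24.15…/7.716667… = 3.12959…
r ≈ ln(R0)/T = ln(7.716667…)/3.12959… = 0.65292… → 0.653

0.653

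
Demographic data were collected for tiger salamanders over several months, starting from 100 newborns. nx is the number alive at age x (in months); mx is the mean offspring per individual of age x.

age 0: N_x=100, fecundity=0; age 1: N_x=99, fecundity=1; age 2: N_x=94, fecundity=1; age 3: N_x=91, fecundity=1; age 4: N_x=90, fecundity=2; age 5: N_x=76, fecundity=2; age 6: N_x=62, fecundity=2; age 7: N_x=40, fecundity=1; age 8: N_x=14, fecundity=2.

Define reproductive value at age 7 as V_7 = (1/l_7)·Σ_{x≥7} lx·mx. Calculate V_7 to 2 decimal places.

lx = nx/n0 = nx/100: 1, 0.99, 0.94, 0.91, 0.9, 0.76, 0.62, 0.4, 0.14
lx·mx for x ≥ 7: 0.4, 0.28 → sum = 0.68
V_7 = 0.68 / l_7 = 0.68 / 0.4 = 1.7 → 1.70

1.70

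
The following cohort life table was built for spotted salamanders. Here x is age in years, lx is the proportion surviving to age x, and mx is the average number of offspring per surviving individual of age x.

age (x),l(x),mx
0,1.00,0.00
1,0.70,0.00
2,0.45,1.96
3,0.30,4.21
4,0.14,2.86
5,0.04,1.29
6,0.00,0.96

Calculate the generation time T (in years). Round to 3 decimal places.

2.854

lx·mx: 0, 0, 0.882, 1.263, 0.4004, 0.0516, 0 → R0 = 2.597
x·lx·mx: 0, 0, 1.764, 3.789, 1.6016, 0.258, 0 → Σ = 7.4126
T = 7.4126 / 2.597 = 2.854293… → 2.854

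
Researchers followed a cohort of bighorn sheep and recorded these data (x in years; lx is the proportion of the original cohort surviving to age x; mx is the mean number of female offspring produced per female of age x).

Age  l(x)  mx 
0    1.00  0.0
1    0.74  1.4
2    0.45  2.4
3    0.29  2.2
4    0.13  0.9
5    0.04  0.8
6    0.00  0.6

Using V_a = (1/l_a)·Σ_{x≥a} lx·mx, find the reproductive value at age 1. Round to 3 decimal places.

3.923

lx·mx for x ≥ 1: 1.036, 1.08, 0.638, 0.117, 0.032, 0 → sum = 2.903
V_1 = 2.903 / l_1 = 2.903 / 0.74 = 3.922973… → 3.923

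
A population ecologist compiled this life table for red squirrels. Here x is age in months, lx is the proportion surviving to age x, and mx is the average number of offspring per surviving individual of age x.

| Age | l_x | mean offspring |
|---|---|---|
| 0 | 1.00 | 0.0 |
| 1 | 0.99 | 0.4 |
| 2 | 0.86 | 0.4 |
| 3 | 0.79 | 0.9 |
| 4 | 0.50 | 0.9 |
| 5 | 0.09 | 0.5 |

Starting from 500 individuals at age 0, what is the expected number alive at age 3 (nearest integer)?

395

Expected survivors = N0 · l_3 = 500 × 0.79 = 395 → 395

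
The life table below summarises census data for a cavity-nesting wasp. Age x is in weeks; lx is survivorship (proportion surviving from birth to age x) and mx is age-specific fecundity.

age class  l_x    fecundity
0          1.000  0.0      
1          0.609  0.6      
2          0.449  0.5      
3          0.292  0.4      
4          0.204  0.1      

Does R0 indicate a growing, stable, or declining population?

R0 = Σ lx·mx = 0 + 0.3654 + 0.2245 + 0.1168 + 0.0204 = 0.7271
R0 < 1, so the population is declining.

declining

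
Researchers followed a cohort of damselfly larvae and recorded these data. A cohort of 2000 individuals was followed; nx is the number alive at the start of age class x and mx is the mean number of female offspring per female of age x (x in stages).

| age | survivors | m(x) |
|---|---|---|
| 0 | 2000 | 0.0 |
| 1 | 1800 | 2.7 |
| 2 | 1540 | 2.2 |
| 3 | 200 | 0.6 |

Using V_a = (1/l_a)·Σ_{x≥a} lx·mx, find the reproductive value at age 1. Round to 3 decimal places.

lx = nx/n0 = nx/2000: 1, 0.9, 0.77, 0.1
lx·mx for x ≥ 1: 2.43, 1.694, 0.06 → sum = 4.184
V_1 = 4.184 / l_1 = 4.184 / 0.9 = 4.648889… → 4.649

4.649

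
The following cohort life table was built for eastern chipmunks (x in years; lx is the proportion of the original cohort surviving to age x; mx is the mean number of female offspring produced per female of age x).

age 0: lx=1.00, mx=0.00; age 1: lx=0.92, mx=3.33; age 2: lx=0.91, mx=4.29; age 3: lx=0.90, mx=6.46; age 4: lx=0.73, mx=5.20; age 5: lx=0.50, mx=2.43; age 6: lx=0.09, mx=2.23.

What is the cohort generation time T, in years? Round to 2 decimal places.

2.82

lx·mx: 0, 3.0636, 3.9039, 5.814, 3.796, 1.215, 0.2007 → R0 = 17.9932
x·lx·mx: 0, 3.0636, 7.8078, 17.442, 15.184, 6.075, 1.2042 → Σ = 50.7766
T = 50.7766 / 17.9932 = 2.821988… → 2.82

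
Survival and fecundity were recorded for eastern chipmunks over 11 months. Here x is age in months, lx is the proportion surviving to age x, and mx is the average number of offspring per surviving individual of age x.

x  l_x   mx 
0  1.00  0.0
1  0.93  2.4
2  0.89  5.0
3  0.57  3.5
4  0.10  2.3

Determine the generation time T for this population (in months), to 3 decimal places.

2.025

lx·mx: 0, 2.232, 4.45, 1.995, 0.23 → R0 = 8.907
x·lx·mx: 0, 2.232, 8.9, 5.985, 0.92 → Σ = 18.037
T = 18.037 / 8.907 = 2.025036… → 2.025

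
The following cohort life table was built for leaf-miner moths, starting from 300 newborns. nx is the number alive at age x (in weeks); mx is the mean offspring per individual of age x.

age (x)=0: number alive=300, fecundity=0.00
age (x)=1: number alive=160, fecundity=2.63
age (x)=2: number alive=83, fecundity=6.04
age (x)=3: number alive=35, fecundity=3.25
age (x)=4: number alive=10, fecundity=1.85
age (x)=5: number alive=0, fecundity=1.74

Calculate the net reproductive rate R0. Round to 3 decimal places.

lx = nx/n0 = nx/300: 1, 0.53333…, 0.27667…, 0.11667…, 0.03333…, 0
lx·mx by age: 0, 1.402667…, 1.671067…, 0.379167…, 0.061667…, 0
R0 = Σ lx·mx = 3.514567… → 3.515

3.515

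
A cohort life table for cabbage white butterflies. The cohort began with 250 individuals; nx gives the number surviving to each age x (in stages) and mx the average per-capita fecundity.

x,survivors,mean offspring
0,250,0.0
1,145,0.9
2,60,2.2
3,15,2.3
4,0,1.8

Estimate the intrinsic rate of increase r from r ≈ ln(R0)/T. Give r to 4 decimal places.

0.1027

lx = nx/n0 = nx/250: 1, 0.58, 0.24, 0.06, 0
R0 = Σ lx·mx = 0 + 0.522 + 0.528 + 0.138 + 0 = 1.188
Σ x·lx·mx = 1.992; T = 1.992/1.188 = 1.67677…
r ≈ ln(R0)/T = ln(1.188)/1.67677… = 0.10274… → 0.1027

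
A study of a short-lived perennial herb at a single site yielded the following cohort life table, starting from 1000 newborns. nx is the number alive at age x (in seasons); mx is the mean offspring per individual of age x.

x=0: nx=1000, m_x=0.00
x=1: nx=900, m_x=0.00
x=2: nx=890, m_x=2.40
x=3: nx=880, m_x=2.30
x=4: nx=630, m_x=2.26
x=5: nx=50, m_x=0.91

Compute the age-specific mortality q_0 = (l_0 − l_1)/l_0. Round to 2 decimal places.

lx = nx/n0 = nx/1000: 1, 0.9, 0.89, 0.88, 0.63, 0.05
q_0 = (l_0 − l_1) / l_0 = (1 − 0.9) / 1
     = 0.1 / 1 = 0.1 → 0.10

0.10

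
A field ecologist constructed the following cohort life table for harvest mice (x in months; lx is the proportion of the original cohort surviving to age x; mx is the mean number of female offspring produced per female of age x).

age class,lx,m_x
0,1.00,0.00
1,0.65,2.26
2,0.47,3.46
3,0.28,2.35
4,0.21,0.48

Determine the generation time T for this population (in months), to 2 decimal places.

lx·mx: 0, 1.469, 1.6262, 0.658, 0.1008 → R0 = 3.854
x·lx·mx: 0, 1.469, 3.2524, 1.974, 0.4032 → Σ = 7.0986
T = 7.0986 / 3.854 = 1.841879… → 1.84

1.84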